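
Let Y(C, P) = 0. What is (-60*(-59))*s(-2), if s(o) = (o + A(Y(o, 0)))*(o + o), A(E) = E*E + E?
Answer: 28320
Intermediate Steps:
A(E) = E + E² (A(E) = E² + E = E + E²)
s(o) = 2*o² (s(o) = (o + 0*(1 + 0))*(o + o) = (o + 0*1)*(2*o) = (o + 0)*(2*o) = o*(2*o) = 2*o²)
(-60*(-59))*s(-2) = (-60*(-59))*(2*(-2)²) = 3540*(2*4) = 3540*8 = 28320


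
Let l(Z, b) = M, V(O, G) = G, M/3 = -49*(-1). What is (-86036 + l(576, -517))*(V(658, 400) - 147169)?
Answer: 12605842641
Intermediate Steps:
M = 147 (M = 3*(-49*(-1)) = 3*49 = 147)
l(Z, b) = 147
(-86036 + l(576, -517))*(V(658, 400) - 147169) = (-86036 + 147)*(400 - 147169) = -85889*(-146769) = 12605842641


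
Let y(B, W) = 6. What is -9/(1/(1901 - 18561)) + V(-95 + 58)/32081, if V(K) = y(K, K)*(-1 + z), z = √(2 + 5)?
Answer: 4810225134/32081 + 6*√7/32081 ≈ 1.4994e+5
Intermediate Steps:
z = √7 ≈ 2.6458
V(K) = -6 + 6*√7 (V(K) = 6*(-1 + √7) = -6 + 6*√7)
-9/(1/(1901 - 18561)) + V(-95 + 58)/32081 = -9/(1/(1901 - 18561)) + (-6 + 6*√7)/32081 = -9/(1/(-16660)) + (-6 + 6*√7)*(1/32081) = -9/(-1/16660) + (-6/32081 + 6*√7/32081) = -9*(-16660) + (-6/32081 + 6*√7/32081) = 149940 + (-6/32081 + 6*√7/32081) = 4810225134/32081 + 6*√7/32081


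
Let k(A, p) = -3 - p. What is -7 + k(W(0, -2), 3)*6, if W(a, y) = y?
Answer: -43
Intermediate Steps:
-7 + k(W(0, -2), 3)*6 = -7 + (-3 - 1*3)*6 = -7 + (-3 - 3)*6 = -7 - 6*6 = -7 - 36 = -43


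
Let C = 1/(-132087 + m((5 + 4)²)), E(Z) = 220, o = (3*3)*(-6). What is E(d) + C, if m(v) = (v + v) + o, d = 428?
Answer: 29035379/131979 ≈ 220.00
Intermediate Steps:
o = -54 (o = 9*(-6) = -54)
m(v) = -54 + 2*v (m(v) = (v + v) - 54 = 2*v - 54 = -54 + 2*v)
C = -1/131979 (C = 1/(-132087 + (-54 + 2*(5 + 4)²)) = 1/(-132087 + (-54 + 2*9²)) = 1/(-132087 + (-54 + 2*81)) = 1/(-132087 + (-54 + 162)) = 1/(-132087 + 108) = 1/(-131979) = -1/131979 ≈ -7.5770e-6)
E(d) + C = 220 - 1/131979 = 29035379/131979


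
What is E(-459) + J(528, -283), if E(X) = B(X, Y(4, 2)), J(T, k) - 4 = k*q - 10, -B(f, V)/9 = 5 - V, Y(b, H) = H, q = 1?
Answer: -316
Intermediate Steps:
B(f, V) = -45 + 9*V (B(f, V) = -9*(5 - V) = -45 + 9*V)
J(T, k) = -6 + k (J(T, k) = 4 + (k*1 - 10) = 4 + (k - 10) = 4 + (-10 + k) = -6 + k)
E(X) = -27 (E(X) = -45 + 9*2 = -45 + 18 = -27)
E(-459) + J(528, -283) = -27 + (-6 - 283) = -27 - 289 = -316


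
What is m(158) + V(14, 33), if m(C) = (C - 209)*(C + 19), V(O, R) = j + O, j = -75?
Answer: -9088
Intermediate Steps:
V(O, R) = -75 + O
m(C) = (-209 + C)*(19 + C)
m(158) + V(14, 33) = (-3971 + 158² - 190*158) + (-75 + 14) = (-3971 + 24964 - 30020) - 61 = -9027 - 61 = -9088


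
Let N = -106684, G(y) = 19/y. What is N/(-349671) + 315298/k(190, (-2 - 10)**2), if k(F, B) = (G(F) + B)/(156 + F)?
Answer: 381467115406324/503875911 ≈ 7.5707e+5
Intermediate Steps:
k(F, B) = (B + 19/F)/(156 + F) (k(F, B) = (19/F + B)/(156 + F) = (B + 19/F)/(156 + F))
N/(-349671) + 315298/k(190, (-2 - 10)**2) = -106684/(-349671) + 315298/(((19 + (-2 - 10)**2*190)/(190*(156 + 190)))) = -106684*(-1/349671) + 315298/(((1/190)*(19 + (-12)**2*190)/346)) = 106684/349671 + 315298/(((1/190)*(1/346)*(19 + 144*190))) = 106684/349671 + 315298/(((1/190)*(1/346)*(19 + 27360))) = 106684/349671 + 315298/(((1/190)*(1/346)*27379)) = 106684/349671 + 315298/(1441/3460) = 106684/349671 + 315298*(3460/1441) = 106684/349671 + 1090931080/1441 = 381467115406324/503875911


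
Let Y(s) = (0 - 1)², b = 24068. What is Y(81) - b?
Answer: -24067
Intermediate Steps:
Y(s) = 1 (Y(s) = (-1)² = 1)
Y(81) - b = 1 - 1*24068 = 1 - 24068 = -24067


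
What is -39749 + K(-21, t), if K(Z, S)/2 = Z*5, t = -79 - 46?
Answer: -39959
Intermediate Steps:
t = -125
K(Z, S) = 10*Z (K(Z, S) = 2*(Z*5) = 2*(5*Z) = 10*Z)
-39749 + K(-21, t) = -39749 + 10*(-21) = -39749 - 210 = -39959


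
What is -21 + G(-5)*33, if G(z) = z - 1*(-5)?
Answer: -21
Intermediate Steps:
G(z) = 5 + z (G(z) = z + 5 = 5 + z)
-21 + G(-5)*33 = -21 + (5 - 5)*33 = -21 + 0*33 = -21 + 0 = -21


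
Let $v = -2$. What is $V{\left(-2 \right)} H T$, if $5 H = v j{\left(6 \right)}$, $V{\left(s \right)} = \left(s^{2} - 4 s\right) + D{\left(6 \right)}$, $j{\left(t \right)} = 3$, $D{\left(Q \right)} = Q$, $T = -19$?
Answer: $\frac{2052}{5} \approx 410.4$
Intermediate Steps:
$V{\left(s \right)} = 6 + s^{2} - 4 s$ ($V{\left(s \right)} = \left(s^{2} - 4 s\right) + 6 = 6 + s^{2} - 4 s$)
$H = - \frac{6}{5}$ ($H = \frac{\left(-2\right) 3}{5} = \frac{1}{5} \left(-6\right) = - \frac{6}{5} \approx -1.2$)
$V{\left(-2 \right)} H T = \left(6 + \left(-2\right)^{2} - -8\right) \left(- \frac{6}{5}\right) \left(-19\right) = \left(6 + 4 + 8\right) \left(- \frac{6}{5}\right) \left(-19\right) = 18 \left(- \frac{6}{5}\right) \left(-19\right) = \left(- \frac{108}{5}\right) \left(-19\right) = \frac{2052}{5}$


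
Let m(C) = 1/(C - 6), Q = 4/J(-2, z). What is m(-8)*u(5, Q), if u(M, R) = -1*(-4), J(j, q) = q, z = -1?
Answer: -2/7 ≈ -0.28571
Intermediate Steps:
Q = -4 (Q = 4/(-1) = 4*(-1) = -4)
u(M, R) = 4
m(C) = 1/(-6 + C)
m(-8)*u(5, Q) = 4/(-6 - 8) = 4/(-14) = -1/14*4 = -2/7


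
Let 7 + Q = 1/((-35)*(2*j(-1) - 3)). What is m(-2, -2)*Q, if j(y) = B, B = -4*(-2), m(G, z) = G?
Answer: 6372/455 ≈ 14.004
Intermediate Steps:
B = 8
j(y) = 8
Q = -3186/455 (Q = -7 + 1/((-35)*(2*8 - 3)) = -7 - 1/(35*(16 - 3)) = -7 - 1/35/13 = -7 - 1/35*1/13 = -7 - 1/455 = -3186/455 ≈ -7.0022)
m(-2, -2)*Q = -2*(-3186/455) = 6372/455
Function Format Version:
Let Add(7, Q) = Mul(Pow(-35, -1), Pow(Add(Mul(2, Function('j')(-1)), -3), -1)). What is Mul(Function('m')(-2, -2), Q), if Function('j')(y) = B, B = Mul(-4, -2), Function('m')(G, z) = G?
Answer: Rational(6372, 455) ≈ 14.004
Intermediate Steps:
B = 8
Function('j')(y) = 8
Q = Rational(-3186, 455) (Q = Add(-7, Mul(Pow(-35, -1), Pow(Add(Mul(2, 8), -3), -1))) = Add(-7, Mul(Rational(-1, 35), Pow(Add(16, -3), -1))) = Add(-7, Mul(Rational(-1, 35), Pow(13, -1))) = Add(-7, Mul(Rational(-1, 35), Rational(1, 13))) = Add(-7, Rational(-1, 455)) = Rational(-3186, 455) ≈ -7.0022)
Mul(Function('m')(-2, -2), Q) = Mul(-2, Rational(-3186, 455)) = Rational(6372, 455)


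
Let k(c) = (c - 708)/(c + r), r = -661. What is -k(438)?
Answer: -270/223 ≈ -1.2108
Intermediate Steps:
k(c) = (-708 + c)/(-661 + c) (k(c) = (c - 708)/(c - 661) = (-708 + c)/(-661 + c))
-k(438) = -(-708 + 438)/(-661 + 438) = -(-270)/(-223) = -(-1)*(-270)/223 = -1*270/223 = -270/223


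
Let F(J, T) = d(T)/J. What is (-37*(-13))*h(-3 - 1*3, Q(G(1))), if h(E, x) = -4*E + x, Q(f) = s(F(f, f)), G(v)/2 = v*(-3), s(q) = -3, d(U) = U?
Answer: 10101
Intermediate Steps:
F(J, T) = T/J
G(v) = -6*v (G(v) = 2*(v*(-3)) = 2*(-3*v) = -6*v)
Q(f) = -3
h(E, x) = x - 4*E
(-37*(-13))*h(-3 - 1*3, Q(G(1))) = (-37*(-13))*(-3 - 4*(-3 - 1*3)) = 481*(-3 - 4*(-3 - 3)) = 481*(-3 - 4*(-6)) = 481*(-3 + 24) = 481*21 = 10101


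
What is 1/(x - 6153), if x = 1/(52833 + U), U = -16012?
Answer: -36821/226559612 ≈ -0.00016252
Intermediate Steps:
x = 1/36821 (x = 1/(52833 - 16012) = 1/36821 ≈ 2.7158e-5)
1/(x - 6153) = 1/(1/36821 - 6153) = 1/(-226559612/36821) = -36821/226559612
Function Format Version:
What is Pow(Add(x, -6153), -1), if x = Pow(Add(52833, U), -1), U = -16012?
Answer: Rational(-36821, 226559612) ≈ -0.00016252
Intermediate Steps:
x = Rational(1, 36821) (x = Pow(Add(52833, -16012), -1) = Pow(36821, -1) = Rational(1, 36821) ≈ 2.7158e-5)
Pow(Add(x, -6153), -1) = Pow(Add(Rational(1, 36821), -6153), -1) = Pow(Rational(-226559612, 36821), -1) = Rational(-36821, 226559612)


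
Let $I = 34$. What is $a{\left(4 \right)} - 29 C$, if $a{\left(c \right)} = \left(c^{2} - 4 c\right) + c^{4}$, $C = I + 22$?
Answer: $-1368$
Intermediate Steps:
$C = 56$ ($C = 34 + 22 = 56$)
$a{\left(c \right)} = c^{2} + c^{4} - 4 c$
$a{\left(4 \right)} - 29 C = 4 \left(-4 + 4 + 4^{3}\right) - 1624 = 4 \left(-4 + 4 + 64\right) - 1624 = 4 \cdot 64 - 1624 = 256 - 1624 = -1368$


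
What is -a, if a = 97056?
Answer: -97056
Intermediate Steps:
-a = -1*97056 = -97056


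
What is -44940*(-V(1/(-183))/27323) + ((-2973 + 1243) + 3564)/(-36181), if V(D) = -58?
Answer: -94356610502/988573463 ≈ -95.447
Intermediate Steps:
-44940*(-V(1/(-183))/27323) + ((-2973 + 1243) + 3564)/(-36181) = -44940/((-27323/(-58))) + ((-2973 + 1243) + 3564)/(-36181) = -44940/((-27323*(-1/58))) + (-1730 + 3564)*(-1/36181) = -44940/27323/58 + 1834*(-1/36181) = -44940*58/27323 - 1834/36181 = -2606520/27323 - 1834/36181 = -94356610502/988573463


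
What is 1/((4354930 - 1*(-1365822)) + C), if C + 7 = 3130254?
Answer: 1/8850999 ≈ 1.1298e-7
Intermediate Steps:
C = 3130247 (C = -7 + 3130254 = 3130247)
1/((4354930 - 1*(-1365822)) + C) = 1/((4354930 - 1*(-1365822)) + 3130247) = 1/((4354930 + 1365822) + 3130247) = 1/(5720752 + 3130247) = 1/8850999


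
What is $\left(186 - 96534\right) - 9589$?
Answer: $-105937$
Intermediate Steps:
$\left(186 - 96534\right) - 9589 = -96348 - 9589 = -105937$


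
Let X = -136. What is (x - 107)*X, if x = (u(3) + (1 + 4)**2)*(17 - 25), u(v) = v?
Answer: 45016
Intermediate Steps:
x = -224 (x = (3 + (1 + 4)**2)*(17 - 25) = (3 + 5**2)*(-8) = (3 + 25)*(-8) = 28*(-8) = -224)
(x - 107)*X = (-224 - 107)*(-136) = -331*(-136) = 45016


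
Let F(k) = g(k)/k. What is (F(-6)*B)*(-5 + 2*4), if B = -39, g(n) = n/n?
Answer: 39/2 ≈ 19.500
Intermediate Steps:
g(n) = 1
F(k) = 1/k
(F(-6)*B)*(-5 + 2*4) = (-39/(-6))*(-5 + 2*4) = (-⅙*(-39))*(-5 + 8) = (13/2)*3 = 39/2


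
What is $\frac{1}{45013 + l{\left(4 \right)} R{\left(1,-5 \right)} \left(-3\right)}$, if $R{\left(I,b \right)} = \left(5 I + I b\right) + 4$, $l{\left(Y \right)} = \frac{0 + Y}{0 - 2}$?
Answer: $\frac{1}{45037} \approx 2.2204 \cdot 10^{-5}$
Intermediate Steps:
$l{\left(Y \right)} = - \frac{Y}{2}$ ($l{\left(Y \right)} = \frac{Y}{-2} = Y \left(- \frac{1}{2}\right) = - \frac{Y}{2}$)
$R{\left(I,b \right)} = 4 + 5 I + I b$
$\frac{1}{45013 + l{\left(4 \right)} R{\left(1,-5 \right)} \left(-3\right)} = \frac{1}{45013 + \left(- \frac{1}{2}\right) 4 \left(4 + 5 \cdot 1 + 1 \left(-5\right)\right) \left(-3\right)} = \frac{1}{45013 + - 2 \left(4 + 5 - 5\right) \left(-3\right)} = \frac{1}{45013 + \left(-2\right) 4 \left(-3\right)} = \frac{1}{45013 - -24} = \frac{1}{45013 + 24} = \frac{1}{45037}$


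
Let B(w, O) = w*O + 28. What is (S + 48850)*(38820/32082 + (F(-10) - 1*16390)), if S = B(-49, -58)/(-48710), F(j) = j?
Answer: -20864316478952790/26045237 ≈ -8.0108e+8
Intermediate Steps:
B(w, O) = 28 + O*w (B(w, O) = O*w + 28 = 28 + O*w)
S = -287/4871 (S = (28 - 58*(-49))/(-48710) = (28 + 2842)*(-1/48710) = 2870*(-1/48710) = -287/4871 ≈ -0.058920)
(S + 48850)*(38820/32082 + (F(-10) - 1*16390)) = (-287/4871 + 48850)*(38820/32082 + (-10 - 1*16390)) = 237948063*(38820*(1/32082) + (-10 - 16390))/4871 = 237948063*(6470/5347 - 16400)/4871 = (237948063/4871)*(-87684330/5347) = -20864316478952790/26045237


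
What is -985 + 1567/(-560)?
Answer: -553167/560 ≈ -987.80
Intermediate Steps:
-985 + 1567/(-560) = -985 - 1/560*1567 = -985 - 1567/560 = -553167/560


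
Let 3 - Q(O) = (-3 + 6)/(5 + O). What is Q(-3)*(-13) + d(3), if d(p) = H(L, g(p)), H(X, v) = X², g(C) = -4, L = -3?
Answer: -21/2 ≈ -10.500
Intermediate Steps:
d(p) = 9 (d(p) = (-3)² = 9)
Q(O) = 3 - 3/(5 + O) (Q(O) = 3 - (-3 + 6)/(5 + O) = 3 - 3/(5 + O))
Q(-3)*(-13) + d(3) = (3*(4 - 3)/(5 - 3))*(-13) + 9 = (3*1/2)*(-13) + 9 = (3*(½)*1)*(-13) + 9 = (3/2)*(-13) + 9 = -39/2 + 9 = -21/2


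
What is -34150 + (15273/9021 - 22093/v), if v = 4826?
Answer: -495619219785/14511782 ≈ -34153.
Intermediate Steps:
-34150 + (15273/9021 - 22093/v) = -34150 + (15273/9021 - 22093/4826) = -34150 + (15273*(1/9021) - 22093*1/4826) = -34150 + (5091/3007 - 22093/4826) = -34150 - 41864485/14511782 = -495619219785/14511782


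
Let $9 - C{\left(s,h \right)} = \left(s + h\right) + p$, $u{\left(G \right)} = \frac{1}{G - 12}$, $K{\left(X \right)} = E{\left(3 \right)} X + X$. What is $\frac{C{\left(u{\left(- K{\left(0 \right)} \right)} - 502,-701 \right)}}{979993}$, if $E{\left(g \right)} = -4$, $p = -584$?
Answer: $\frac{3079}{1679988} \approx 0.0018328$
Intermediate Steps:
$K{\left(X \right)} = - 3 X$ ($K{\left(X \right)} = - 4 X + X = - 3 X$)
$u{\left(G \right)} = \frac{1}{-12 + G}$
$C{\left(s,h \right)} = 593 - h - s$ ($C{\left(s,h \right)} = 9 - \left(\left(s + h\right) - 584\right) = 9 - \left(\left(h + s\right) - 584\right) = 9 - \left(-584 + h + s\right) = 593 - h - s$)
$\frac{C{\left(u{\left(- K{\left(0 \right)} \right)} - 502,-701 \right)}}{979993} = \frac{593 - -701 - \left(\frac{1}{-12 - \left(-3\right) 0} - 502\right)}{979993} = \left(593 + 701 - \left(\frac{1}{-12 - 0} - 502\right)\right) \frac{1}{979993} = \left(593 + 701 - \left(\frac{1}{-12 + 0} - 502\right)\right) \frac{1}{979993} = \left(593 + 701 - \left(\frac{1}{-12} - 502\right)\right) \frac{1}{979993} = \left(593 + 701 - \left(- \frac{1}{12} - 502\right)\right) \frac{1}{979993} = \left(593 + 701 - - \frac{6025}{12}\right) \frac{1}{979993} = \left(593 + 701 + \frac{6025}{12}\right) \frac{1}{979993} = \frac{21553}{12} \cdot \frac{1}{979993} = \frac{3079}{1679988}$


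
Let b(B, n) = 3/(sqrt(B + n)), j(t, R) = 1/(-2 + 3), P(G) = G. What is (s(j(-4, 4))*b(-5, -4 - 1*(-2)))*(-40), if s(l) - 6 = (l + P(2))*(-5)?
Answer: -1080*I*sqrt(7)/7 ≈ -408.2*I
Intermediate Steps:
j(t, R) = 1 (j(t, R) = 1/1 = 1)
s(l) = -4 - 5*l (s(l) = 6 + (l + 2)*(-5) = 6 + (2 + l)*(-5) = 6 + (-10 - 5*l) = -4 - 5*l)
b(B, n) = 3/sqrt(B + n)
(s(j(-4, 4))*b(-5, -4 - 1*(-2)))*(-40) = ((-4 - 5*1)*(3/sqrt(-5 + (-4 - 1*(-2)))))*(-40) = ((-4 - 5)*(3/sqrt(-5 + (-4 + 2))))*(-40) = -27/sqrt(-5 - 2)*(-40) = -27/sqrt(-7)*(-40) = -27*(-I*sqrt(7)/7)*(-40) = -(-27)*I*sqrt(7)/7*(-40) = (27*I*sqrt(7)/7)*(-40) = -1080*I*sqrt(7)/7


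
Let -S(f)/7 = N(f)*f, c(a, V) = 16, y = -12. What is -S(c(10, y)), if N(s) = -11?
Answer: -1232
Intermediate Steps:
S(f) = 77*f (S(f) = -(-77)*f = 77*f)
-S(c(10, y)) = -77*16 = -1*1232 = -1232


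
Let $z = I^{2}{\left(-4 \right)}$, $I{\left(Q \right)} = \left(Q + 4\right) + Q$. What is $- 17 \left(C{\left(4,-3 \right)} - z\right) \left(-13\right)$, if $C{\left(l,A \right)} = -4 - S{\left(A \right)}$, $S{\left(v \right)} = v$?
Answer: $-3757$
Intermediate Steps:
$I{\left(Q \right)} = 4 + 2 Q$ ($I{\left(Q \right)} = \left(4 + Q\right) + Q = 4 + 2 Q$)
$z = 16$ ($z = \left(4 + 2 \left(-4\right)\right)^{2} = \left(4 - 8\right)^{2} = \left(-4\right)^{2} = 16$)
$C{\left(l,A \right)} = -4 - A$
$- 17 \left(C{\left(4,-3 \right)} - z\right) \left(-13\right) = - 17 \left(\left(-4 - -3\right) - 16\right) \left(-13\right) = - 17 \left(\left(-4 + 3\right) - 16\right) \left(-13\right) = - 17 \left(-1 - 16\right) \left(-13\right) = \left(-17\right) \left(-17\right) \left(-13\right) = 289 \left(-13\right) = -3757$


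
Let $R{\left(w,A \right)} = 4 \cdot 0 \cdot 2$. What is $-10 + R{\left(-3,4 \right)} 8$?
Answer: $-10$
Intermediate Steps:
$R{\left(w,A \right)} = 0$ ($R{\left(w,A \right)} = 0 \cdot 2 = 0$)
$-10 + R{\left(-3,4 \right)} 8 = -10 + 0 \cdot 8 = -10 + 0 = -10$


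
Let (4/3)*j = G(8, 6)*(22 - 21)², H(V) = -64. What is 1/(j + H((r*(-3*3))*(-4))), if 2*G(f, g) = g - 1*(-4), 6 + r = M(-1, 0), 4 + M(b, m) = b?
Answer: -4/241 ≈ -0.016598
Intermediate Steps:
M(b, m) = -4 + b
r = -11 (r = -6 + (-4 - 1) = -6 - 5 = -11)
G(f, g) = 2 + g/2 (G(f, g) = (g - 1*(-4))/2 = (g + 4)/2 = (4 + g)/2 = 2 + g/2)
j = 15/4 (j = 3*((2 + (½)*6)*(22 - 21)²)/4 = 3*((2 + 3)*1²)/4 = 3*(5*1)/4 = (¾)*5 = 15/4 ≈ 3.7500)
1/(j + H((r*(-3*3))*(-4))) = 1/(15/4 - 64) = 1/(-241/4) = -4/241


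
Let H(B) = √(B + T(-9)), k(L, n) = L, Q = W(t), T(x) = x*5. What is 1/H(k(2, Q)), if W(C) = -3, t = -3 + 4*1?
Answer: -I*√43/43 ≈ -0.1525*I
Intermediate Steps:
T(x) = 5*x
t = 1 (t = -3 + 4 = 1)
Q = -3
H(B) = √(-45 + B) (H(B) = √(B + 5*(-9)) = √(B - 45) = √(-45 + B))
1/H(k(2, Q)) = 1/(√(-45 + 2)) = 1/(√(-43)) = 1/(I*√43) = -I*√43/43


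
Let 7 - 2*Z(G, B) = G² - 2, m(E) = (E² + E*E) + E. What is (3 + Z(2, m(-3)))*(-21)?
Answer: -231/2 ≈ -115.50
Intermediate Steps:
m(E) = E + 2*E² (m(E) = (E² + E²) + E = 2*E² + E = E + 2*E²)
Z(G, B) = 9/2 - G²/2 (Z(G, B) = 7/2 - (G² - 2)/2 = 7/2 - (-2 + G²)/2 = 7/2 + (1 - G²/2) = 9/2 - G²/2)
(3 + Z(2, m(-3)))*(-21) = (3 + (9/2 - ½*2²))*(-21) = (3 + (9/2 - ½*4))*(-21) = (3 + (9/2 - 2))*(-21) = (3 + 5/2)*(-21) = (11/2)*(-21) = -231/2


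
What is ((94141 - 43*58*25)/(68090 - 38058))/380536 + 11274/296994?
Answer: 21475268811317/565687300766848 ≈ 0.037963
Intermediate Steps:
((94141 - 43*58*25)/(68090 - 38058))/380536 + 11274/296994 = ((94141 - 2494*25)/30032)*(1/380536) + 11274*(1/296994) = ((94141 - 62350)*(1/30032))*(1/380536) + 1879/49499 = (31791*(1/30032))*(1/380536) + 1879/49499 = (31791/30032)*(1/380536) + 1879/49499 = 31791/11428257152 + 1879/49499 = 21475268811317/565687300766848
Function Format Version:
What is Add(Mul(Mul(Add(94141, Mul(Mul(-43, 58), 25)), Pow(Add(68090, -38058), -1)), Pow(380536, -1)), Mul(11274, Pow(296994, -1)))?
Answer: Rational(21475268811317, 565687300766848) ≈ 0.037963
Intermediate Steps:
Add(Mul(Mul(Add(94141, Mul(Mul(-43, 58), 25)), Pow(Add(68090, -38058), -1)), Pow(380536, -1)), Mul(11274, Pow(296994, -1))) = Add(Mul(Mul(Add(94141, Mul(-2494, 25)), Pow(30032, -1)), Rational(1, 380536)), Mul(11274, Rational(1, 296994))) = Add(Mul(Mul(Add(94141, -62350), Rational(1, 30032)), Rational(1, 380536)), Rational(1879, 49499)) = Add(Mul(Mul(31791, Rational(1, 30032)), Rational(1, 380536)), Rational(1879, 49499)) = Add(Mul(Rational(31791, 30032), Rational(1, 380536)), Rational(1879, 49499)) = Add(Rational(31791, 11428257152), Rational(1879, 49499)) = Rational(21475268811317, 565687300766848)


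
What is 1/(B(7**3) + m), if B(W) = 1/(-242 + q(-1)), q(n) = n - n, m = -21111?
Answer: -242/5108863 ≈ -4.7369e-5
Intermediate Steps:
q(n) = 0
B(W) = -1/242 (B(W) = 1/(-242 + 0) = 1/(-242) = -1/242)
1/(B(7**3) + m) = 1/(-1/242 - 21111) = 1/(-5108863/242) = -242/5108863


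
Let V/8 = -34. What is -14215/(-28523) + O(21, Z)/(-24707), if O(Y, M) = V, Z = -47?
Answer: 358968261/704717761 ≈ 0.50938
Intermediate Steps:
V = -272 (V = 8*(-34) = -272)
O(Y, M) = -272
-14215/(-28523) + O(21, Z)/(-24707) = -14215/(-28523) - 272/(-24707) = -14215*(-1/28523) - 272*(-1/24707) = 14215/28523 + 272/24707 = 358968261/704717761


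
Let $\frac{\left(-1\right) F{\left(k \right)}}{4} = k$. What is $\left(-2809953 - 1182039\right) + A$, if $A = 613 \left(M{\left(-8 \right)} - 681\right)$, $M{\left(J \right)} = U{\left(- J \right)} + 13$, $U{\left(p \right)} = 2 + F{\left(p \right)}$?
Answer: $-4419866$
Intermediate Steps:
$F{\left(k \right)} = - 4 k$
$U{\left(p \right)} = 2 - 4 p$
$M{\left(J \right)} = 15 + 4 J$ ($M{\left(J \right)} = \left(2 - 4 \left(- J\right)\right) + 13 = \left(2 + 4 J\right) + 13 = 15 + 4 J$)
$A = -427874$ ($A = 613 \left(\left(15 + 4 \left(-8\right)\right) - 681\right) = 613 \left(\left(15 - 32\right) - 681\right) = 613 \left(-17 - 681\right) = 613 \left(-698\right) = -427874$)
$\left(-2809953 - 1182039\right) + A = \left(-2809953 - 1182039\right) - 427874 = -3991992 - 427874 = -4419866$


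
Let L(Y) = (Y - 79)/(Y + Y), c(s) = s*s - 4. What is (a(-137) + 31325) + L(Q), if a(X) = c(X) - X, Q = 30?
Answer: 3013571/60 ≈ 50226.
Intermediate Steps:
c(s) = -4 + s² (c(s) = s² - 4 = -4 + s²)
L(Y) = (-79 + Y)/(2*Y) (L(Y) = (-79 + Y)/((2*Y)) = (-79 + Y)*(1/(2*Y)) = (-79 + Y)/(2*Y))
a(X) = -4 + X² - X (a(X) = (-4 + X²) - X = -4 + X² - X)
(a(-137) + 31325) + L(Q) = ((-4 + (-137)² - 1*(-137)) + 31325) + (½)*(-79 + 30)/30 = ((-4 + 18769 + 137) + 31325) + (½)*(1/30)*(-49) = (18902 + 31325) - 49/60 = 50227 - 49/60 = 3013571/60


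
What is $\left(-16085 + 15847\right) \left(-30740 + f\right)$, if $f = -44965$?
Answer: $18017790$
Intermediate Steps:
$\left(-16085 + 15847\right) \left(-30740 + f\right) = \left(-16085 + 15847\right) \left(-30740 - 44965\right) = \left(-238\right) \left(-75705\right) = 18017790$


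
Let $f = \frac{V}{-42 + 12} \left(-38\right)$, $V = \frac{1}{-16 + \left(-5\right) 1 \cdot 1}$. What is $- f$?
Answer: $\frac{19}{315} \approx 0.060317$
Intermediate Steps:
$V = - \frac{1}{21}$ ($V = \frac{1}{-16 - 5} = \frac{1}{-21} = - \frac{1}{21} \approx -0.047619$)
$f = - \frac{19}{315}$ ($f = - \frac{1}{21 \left(-42 + 12\right)} \left(-38\right) = - \frac{1}{21 \left(-30\right)} \left(-38\right) = \left(- \frac{1}{21}\right) \left(- \frac{1}{30}\right) \left(-38\right) = \frac{1}{630} \left(-38\right) = - \frac{19}{315} \approx -0.060317$)
$- f = \left(-1\right) \left(- \frac{19}{315}\right) = \frac{19}{315}$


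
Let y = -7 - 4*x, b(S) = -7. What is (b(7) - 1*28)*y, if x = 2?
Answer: 525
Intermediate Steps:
y = -15 (y = -7 - 4*2 = -7 - 8 = -15)
(b(7) - 1*28)*y = (-7 - 1*28)*(-15) = (-7 - 28)*(-15) = -35*(-15) = 525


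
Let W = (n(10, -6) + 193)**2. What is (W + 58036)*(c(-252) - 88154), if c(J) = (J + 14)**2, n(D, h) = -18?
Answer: -2793708110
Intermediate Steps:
W = 30625 (W = (-18 + 193)**2 = 175**2 = 30625)
c(J) = (14 + J)**2
(W + 58036)*(c(-252) - 88154) = (30625 + 58036)*((14 - 252)**2 - 88154) = 88661*((-238)**2 - 88154) = 88661*(56644 - 88154) = 88661*(-31510) = -2793708110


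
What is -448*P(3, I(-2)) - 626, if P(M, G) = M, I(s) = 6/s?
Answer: -1970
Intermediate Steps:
-448*P(3, I(-2)) - 626 = -448*3 - 626 = -1344 - 626 = -1970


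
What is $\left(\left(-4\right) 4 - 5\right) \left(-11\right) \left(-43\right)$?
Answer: $-9933$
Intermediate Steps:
$\left(\left(-4\right) 4 - 5\right) \left(-11\right) \left(-43\right) = \left(-16 - 5\right) \left(-11\right) \left(-43\right) = \left(-21\right) \left(-11\right) \left(-43\right) = 231 \left(-43\right) = -9933$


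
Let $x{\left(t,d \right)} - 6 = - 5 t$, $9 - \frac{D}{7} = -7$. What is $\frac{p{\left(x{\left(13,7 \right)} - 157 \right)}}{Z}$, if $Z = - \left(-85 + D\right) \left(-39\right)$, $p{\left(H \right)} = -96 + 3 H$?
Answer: $- \frac{248}{351} \approx -0.70655$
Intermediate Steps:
$D = 112$ ($D = 63 - -49 = 63 + 49 = 112$)
$x{\left(t,d \right)} = 6 - 5 t$
$Z = 1053$ ($Z = - \left(-85 + 112\right) \left(-39\right) = - 27 \left(-39\right) = \left(-1\right) \left(-1053\right) = 1053$)
$\frac{p{\left(x{\left(13,7 \right)} - 157 \right)}}{Z} = \frac{-96 + 3 \left(\left(6 - 65\right) - 157\right)}{1053} = \left(-96 + 3 \left(\left(6 - 65\right) - 157\right)\right) \frac{1}{1053} = \left(-96 + 3 \left(-59 - 157\right)\right) \frac{1}{1053} = \left(-96 + 3 \left(-216\right)\right) \frac{1}{1053} = \left(-96 - 648\right) \frac{1}{1053} = \left(-744\right) \frac{1}{1053} = - \frac{248}{351}$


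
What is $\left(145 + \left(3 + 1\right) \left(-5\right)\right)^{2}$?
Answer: $15625$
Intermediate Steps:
$\left(145 + \left(3 + 1\right) \left(-5\right)\right)^{2} = \left(145 + 4 \left(-5\right)\right)^{2} = \left(145 - 20\right)^{2} = 125^{2} = 15625$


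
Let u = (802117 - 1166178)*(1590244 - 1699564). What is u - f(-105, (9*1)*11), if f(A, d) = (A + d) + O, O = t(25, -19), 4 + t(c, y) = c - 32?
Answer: 39799148537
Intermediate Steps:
u = 39799148520 (u = -364061*(-109320) = 39799148520)
t(c, y) = -36 + c (t(c, y) = -4 + (c - 32) = -4 + (-32 + c) = -36 + c)
O = -11 (O = -36 + 25 = -11)
f(A, d) = -11 + A + d (f(A, d) = (A + d) - 11 = -11 + A + d)
u - f(-105, (9*1)*11) = 39799148520 - (-11 - 105 + (9*1)*11) = 39799148520 - (-11 - 105 + 9*11) = 39799148520 - (-11 - 105 + 99) = 39799148520 - 1*(-17) = 39799148520 + 17 = 39799148537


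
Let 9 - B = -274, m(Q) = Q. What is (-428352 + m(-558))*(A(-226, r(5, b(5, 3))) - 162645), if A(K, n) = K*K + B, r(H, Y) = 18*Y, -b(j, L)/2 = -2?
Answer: 47731678260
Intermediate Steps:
b(j, L) = 4 (b(j, L) = -2*(-2) = 4)
B = 283 (B = 9 - 1*(-274) = 9 + 274 = 283)
A(K, n) = 283 + K**2 (A(K, n) = K*K + 283 = K**2 + 283 = 283 + K**2)
(-428352 + m(-558))*(A(-226, r(5, b(5, 3))) - 162645) = (-428352 - 558)*((283 + (-226)**2) - 162645) = -428910*((283 + 51076) - 162645) = -428910*(51359 - 162645) = -428910*(-111286) = 47731678260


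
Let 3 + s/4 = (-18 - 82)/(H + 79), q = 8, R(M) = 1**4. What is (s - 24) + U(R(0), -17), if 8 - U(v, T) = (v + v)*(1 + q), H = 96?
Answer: -338/7 ≈ -48.286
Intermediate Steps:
R(M) = 1
s = -100/7 (s = -12 + 4*((-18 - 82)/(96 + 79)) = -12 + 4*(-100/175) = -12 + 4*(-100*1/175) = -12 + 4*(-4/7) = -12 - 16/7 = -100/7 ≈ -14.286)
U(v, T) = 8 - 18*v (U(v, T) = 8 - (v + v)*(1 + 8) = 8 - 2*v*9 = 8 - 18*v)
(s - 24) + U(R(0), -17) = (-100/7 - 24) + (8 - 18*1) = -268/7 + (8 - 18) = -268/7 - 10 = -338/7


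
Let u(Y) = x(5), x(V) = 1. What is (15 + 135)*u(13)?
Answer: 150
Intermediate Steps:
u(Y) = 1
(15 + 135)*u(13) = (15 + 135)*1 = 150*1 = 150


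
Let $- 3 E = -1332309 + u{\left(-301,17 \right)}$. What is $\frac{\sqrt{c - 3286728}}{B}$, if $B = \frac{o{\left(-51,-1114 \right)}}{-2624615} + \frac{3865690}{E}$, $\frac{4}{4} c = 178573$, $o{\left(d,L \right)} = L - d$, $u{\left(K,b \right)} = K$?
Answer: $\frac{349758819515 i \sqrt{3108155}}{3043926044248} \approx 202.57 i$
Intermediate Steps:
$c = 178573$
$E = \frac{1332610}{3}$ ($E = - \frac{-1332309 - 301}{3} = \left(- \frac{1}{3}\right) \left(-1332610\right) = \frac{1332610}{3} \approx 4.442 \cdot 10^{5}$)
$B = \frac{3043926044248}{349758819515}$ ($B = \frac{-1114 - -51}{-2624615} + \frac{3865690}{\frac{1332610}{3}} = \left(-1114 + 51\right) \left(- \frac{1}{2624615}\right) + 3865690 \cdot \frac{3}{1332610} = \left(-1063\right) \left(- \frac{1}{2624615}\right) + \frac{1159707}{133261} = \frac{1063}{2624615} + \frac{1159707}{133261} = \frac{3043926044248}{349758819515} \approx 8.7029$)
$\frac{\sqrt{c - 3286728}}{B} = \frac{\sqrt{178573 - 3286728}}{\frac{3043926044248}{349758819515}} = \sqrt{178573 - 3286728} \cdot \frac{349758819515}{3043926044248} = \sqrt{-3108155} \cdot \frac{349758819515}{3043926044248} = i \sqrt{3108155} \cdot \frac{349758819515}{3043926044248} = \frac{349758819515 i \sqrt{3108155}}{3043926044248}$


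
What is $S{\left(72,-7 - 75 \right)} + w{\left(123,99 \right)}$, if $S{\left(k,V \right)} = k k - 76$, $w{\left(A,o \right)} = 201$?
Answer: $5309$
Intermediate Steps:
$S{\left(k,V \right)} = -76 + k^{2}$ ($S{\left(k,V \right)} = k^{2} - 76 = -76 + k^{2}$)
$S{\left(72,-7 - 75 \right)} + w{\left(123,99 \right)} = \left(-76 + 72^{2}\right) + 201 = \left(-76 + 5184\right) + 201 = 5108 + 201 = 5309$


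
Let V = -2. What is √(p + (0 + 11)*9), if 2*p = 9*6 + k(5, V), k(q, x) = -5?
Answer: √494/2 ≈ 11.113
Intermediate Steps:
p = 49/2 (p = (9*6 - 5)/2 = (54 - 5)/2 = (½)*49 = 49/2 ≈ 24.500)
√(p + (0 + 11)*9) = √(49/2 + (0 + 11)*9) = √(49/2 + 11*9) = √(49/2 + 99) = √(247/2) = √494/2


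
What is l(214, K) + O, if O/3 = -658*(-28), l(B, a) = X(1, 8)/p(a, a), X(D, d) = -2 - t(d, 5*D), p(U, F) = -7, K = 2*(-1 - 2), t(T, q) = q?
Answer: 55273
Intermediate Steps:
K = -6 (K = 2*(-3) = -6)
X(D, d) = -2 - 5*D
l(B, a) = 1 (l(B, a) = (-2 - 5*1)/(-7) = (-2 - 5)*(-⅐) = -7*(-⅐) = 1)
O = 55272 (O = 3*(-658*(-28)) = 3*18424 = 55272)
l(214, K) + O = 1 + 55272 = 55273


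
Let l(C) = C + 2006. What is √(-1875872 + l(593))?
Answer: I*√1873273 ≈ 1368.7*I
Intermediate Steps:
l(C) = 2006 + C
√(-1875872 + l(593)) = √(-1875872 + (2006 + 593)) = √(-1875872 + 2599) = √(-1873273) = I*√1873273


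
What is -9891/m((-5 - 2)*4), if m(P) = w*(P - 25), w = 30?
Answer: 3297/530 ≈ 6.2208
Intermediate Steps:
m(P) = -750 + 30*P (m(P) = 30*(P - 25) = 30*(-25 + P) = -750 + 30*P)
-9891/m((-5 - 2)*4) = -9891/(-750 + 30*((-5 - 2)*4)) = -9891/(-750 + 30*(-7*4)) = -9891/(-750 + 30*(-28)) = -9891/(-750 - 840) = -9891/(-1590) = -9891*(-1/1590) = 3297/530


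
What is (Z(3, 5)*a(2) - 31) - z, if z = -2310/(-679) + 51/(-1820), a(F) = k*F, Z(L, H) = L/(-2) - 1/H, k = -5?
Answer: -3067213/176540 ≈ -17.374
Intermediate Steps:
Z(L, H) = -1/H - L/2 (Z(L, H) = L*(-½) - 1/H = -L/2 - 1/H = -1/H - L/2)
a(F) = -5*F
z = 595653/176540 (z = -2310*(-1/679) + 51*(-1/1820) = 330/97 - 51/1820 = 595653/176540 ≈ 3.3740)
(Z(3, 5)*a(2) - 31) - z = ((-1/5 - ½*3)*(-5*2) - 31) - 1*595653/176540 = ((-1*⅕ - 3/2)*(-10) - 31) - 595653/176540 = ((-⅕ - 3/2)*(-10) - 31) - 595653/176540 = (-17/10*(-10) - 31) - 595653/176540 = (17 - 31) - 595653/176540 = -14 - 595653/176540 = -3067213/176540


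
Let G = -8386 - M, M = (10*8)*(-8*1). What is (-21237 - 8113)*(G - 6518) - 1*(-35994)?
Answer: 418684394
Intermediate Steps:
M = -640 (M = 80*(-8) = -640)
G = -7746 (G = -8386 - 1*(-640) = -8386 + 640 = -7746)
(-21237 - 8113)*(G - 6518) - 1*(-35994) = (-21237 - 8113)*(-7746 - 6518) - 1*(-35994) = -29350*(-14264) + 35994 = 418648400 + 35994 = 418684394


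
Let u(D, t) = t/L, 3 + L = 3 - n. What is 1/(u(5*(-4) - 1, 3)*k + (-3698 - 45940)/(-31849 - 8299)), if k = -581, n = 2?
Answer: 10037/8759655 ≈ 0.0011458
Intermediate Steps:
L = -2 (L = -3 + (3 - 1*2) = -3 + (3 - 2) = -3 + 1 = -2)
u(D, t) = -t/2 (u(D, t) = t/(-2) = t*(-½) = -t/2)
1/(u(5*(-4) - 1, 3)*k + (-3698 - 45940)/(-31849 - 8299)) = 1/(-½*3*(-581) + (-3698 - 45940)/(-31849 - 8299)) = 1/(-3/2*(-581) - 49638/(-40148)) = 1/(1743/2 - 49638*(-1/40148)) = 1/(1743/2 + 24819/20074) = 1/(8759655/10037) = 10037/8759655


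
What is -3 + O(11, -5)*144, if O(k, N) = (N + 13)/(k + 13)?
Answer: 45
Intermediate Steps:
O(k, N) = (13 + N)/(13 + k)
-3 + O(11, -5)*144 = -3 + ((13 - 5)/(13 + 11))*144 = -3 + (8/24)*144 = -3 + ((1/24)*8)*144 = -3 + (⅓)*144 = -3 + 48 = 45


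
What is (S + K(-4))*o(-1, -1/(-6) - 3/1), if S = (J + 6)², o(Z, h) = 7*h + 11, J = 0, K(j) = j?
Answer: -848/3 ≈ -282.67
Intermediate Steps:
o(Z, h) = 11 + 7*h
S = 36 (S = (0 + 6)² = 6² = 36)
(S + K(-4))*o(-1, -1/(-6) - 3/1) = (36 - 4)*(11 + 7*(-1/(-6) - 3/1)) = 32*(11 + 7*(-1*(-⅙) - 3*1)) = 32*(11 + 7*(⅙ - 3)) = 32*(11 + 7*(-17/6)) = 32*(11 - 119/6) = 32*(-53/6) = -848/3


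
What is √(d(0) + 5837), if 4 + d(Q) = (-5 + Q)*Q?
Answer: √5833 ≈ 76.374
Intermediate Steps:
d(Q) = -4 + Q*(-5 + Q) (d(Q) = -4 + (-5 + Q)*Q = -4 + Q*(-5 + Q))
√(d(0) + 5837) = √((-4 + 0² - 5*0) + 5837) = √((-4 + 0 + 0) + 5837) = √(-4 + 5837) = √5833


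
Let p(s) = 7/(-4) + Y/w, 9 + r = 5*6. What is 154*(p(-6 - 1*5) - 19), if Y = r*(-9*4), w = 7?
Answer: -39655/2 ≈ -19828.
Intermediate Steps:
r = 21 (r = -9 + 5*6 = -9 + 30 = 21)
Y = -756 (Y = 21*(-9*4) = 21*(-3*12) = 21*(-36) = -756)
p(s) = -439/4 (p(s) = 7/(-4) - 756/7 = 7*(-¼) - 756*⅐ = -7/4 - 108 = -439/4)
154*(p(-6 - 1*5) - 19) = 154*(-439/4 - 19) = 154*(-515/4) = -39655/2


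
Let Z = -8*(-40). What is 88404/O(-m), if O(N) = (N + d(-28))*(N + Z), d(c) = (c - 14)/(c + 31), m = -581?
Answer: 556/3213 ≈ 0.17305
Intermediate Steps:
Z = 320
d(c) = (-14 + c)/(31 + c)
O(N) = (-14 + N)*(320 + N) (O(N) = (N + (-14 - 28)/(31 - 28))*(N + 320) = (N - 42/3)*(320 + N) = (N + (⅓)*(-42))*(320 + N) = (N - 14)*(320 + N) = (-14 + N)*(320 + N))
88404/O(-m) = 88404/(-4480 + (-1*(-581))² + 306*(-1*(-581))) = 88404/(-4480 + 581² + 306*581) = 88404/(-4480 + 337561 + 177786) = 88404/510867 = 88404*(1/510867) = 556/3213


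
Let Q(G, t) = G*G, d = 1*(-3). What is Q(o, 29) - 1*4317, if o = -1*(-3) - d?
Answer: -4281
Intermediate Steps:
d = -3
o = 6 (o = -1*(-3) - 1*(-3) = 3 + 3 = 6)
Q(G, t) = G**2
Q(o, 29) - 1*4317 = 6**2 - 1*4317 = 36 - 4317 = -4281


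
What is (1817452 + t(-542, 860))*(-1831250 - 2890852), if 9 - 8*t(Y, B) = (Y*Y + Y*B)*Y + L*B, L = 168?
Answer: 186574516439157/4 ≈ 4.6644e+13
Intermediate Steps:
t(Y, B) = 9/8 - 21*B - Y*(Y**2 + B*Y)/8 (t(Y, B) = 9/8 - ((Y*Y + Y*B)*Y + 168*B)/8 = 9/8 - ((Y**2 + B*Y)*Y + 168*B)/8 = 9/8 - (Y*(Y**2 + B*Y) + 168*B)/8 = 9/8 - (168*B + Y*(Y**2 + B*Y))/8 = 9/8 + (-21*B - Y*(Y**2 + B*Y)/8) = 9/8 - 21*B - Y*(Y**2 + B*Y)/8)
(1817452 + t(-542, 860))*(-1831250 - 2890852) = (1817452 + (9/8 - 21*860 - 1/8*(-542)**3 - 1/8*860*(-542)**2))*(-1831250 - 2890852) = (1817452 + (9/8 - 18060 - 1/8*(-159220088) - 1/8*860*293764))*(-4722102) = (1817452 + (9/8 - 18060 + 19902511 - 31579630))*(-4722102) = (1817452 - 93561423/8)*(-4722102) = -79021807/8*(-4722102) = 186574516439157/4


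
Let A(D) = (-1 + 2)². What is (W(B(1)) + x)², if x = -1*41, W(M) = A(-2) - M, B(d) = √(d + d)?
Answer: (40 + √2)² ≈ 1715.1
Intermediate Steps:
B(d) = √2*√d (B(d) = √(2*d) = √2*√d)
A(D) = 1 (A(D) = 1² = 1)
W(M) = 1 - M
x = -41
(W(B(1)) + x)² = ((1 - √2*√1) - 41)² = ((1 - √2) - 41)² = (-40 - √2)²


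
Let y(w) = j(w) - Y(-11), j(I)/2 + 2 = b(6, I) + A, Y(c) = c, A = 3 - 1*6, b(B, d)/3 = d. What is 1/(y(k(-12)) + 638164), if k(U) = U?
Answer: 1/638093 ≈ 1.5672e-6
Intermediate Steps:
b(B, d) = 3*d
A = -3 (A = 3 - 6 = -3)
j(I) = -10 + 6*I (j(I) = -4 + 2*(3*I - 3) = -4 + 2*(-3 + 3*I) = -4 + (-6 + 6*I) = -10 + 6*I)
y(w) = 1 + 6*w (y(w) = (-10 + 6*w) - 1*(-11) = (-10 + 6*w) + 11 = 1 + 6*w)
1/(y(k(-12)) + 638164) = 1/((1 + 6*(-12)) + 638164) = 1/((1 - 72) + 638164) = 1/(-71 + 638164) = 1/638093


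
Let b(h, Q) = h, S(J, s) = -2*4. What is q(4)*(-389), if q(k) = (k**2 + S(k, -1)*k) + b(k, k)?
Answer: 4668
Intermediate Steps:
S(J, s) = -8
q(k) = k**2 - 7*k (q(k) = (k**2 - 8*k) + k = k**2 - 7*k)
q(4)*(-389) = (4*(-7 + 4))*(-389) = (4*(-3))*(-389) = -12*(-389) = 4668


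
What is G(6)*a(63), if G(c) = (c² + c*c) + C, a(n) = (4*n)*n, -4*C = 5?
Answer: 1123227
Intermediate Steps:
C = -5/4 (C = -¼*5 = -5/4 ≈ -1.2500)
a(n) = 4*n²
G(c) = -5/4 + 2*c² (G(c) = (c² + c*c) - 5/4 = (c² + c²) - 5/4 = 2*c² - 5/4 = -5/4 + 2*c²)
G(6)*a(63) = (-5/4 + 2*6²)*(4*63²) = (-5/4 + 2*36)*(4*3969) = (-5/4 + 72)*15876 = (283/4)*15876 = 1123227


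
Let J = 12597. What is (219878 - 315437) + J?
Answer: -82962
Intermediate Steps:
(219878 - 315437) + J = (219878 - 315437) + 12597 = -95559 + 12597 = -82962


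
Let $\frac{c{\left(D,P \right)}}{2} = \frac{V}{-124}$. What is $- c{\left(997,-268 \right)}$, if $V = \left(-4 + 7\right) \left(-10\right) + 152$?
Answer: $\frac{61}{31} \approx 1.9677$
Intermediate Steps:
$V = 122$ ($V = 3 \left(-10\right) + 152 = -30 + 152 = 122$)
$c{\left(D,P \right)} = - \frac{61}{31}$ ($c{\left(D,P \right)} = 2 \frac{122}{-124} = 2 \cdot 122 \left(- \frac{1}{124}\right) = 2 \left(- \frac{61}{62}\right) = - \frac{61}{31}$)
$- c{\left(997,-268 \right)} = \left(-1\right) \left(- \frac{61}{31}\right) = \frac{61}{31}$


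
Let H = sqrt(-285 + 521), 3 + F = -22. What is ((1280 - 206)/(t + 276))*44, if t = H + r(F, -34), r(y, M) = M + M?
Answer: 2457312/10757 - 23628*sqrt(59)/10757 ≈ 211.57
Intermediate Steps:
F = -25 (F = -3 - 22 = -25)
r(y, M) = 2*M
H = 2*sqrt(59) (H = sqrt(236) = 2*sqrt(59) ≈ 15.362)
t = -68 + 2*sqrt(59) (t = 2*sqrt(59) + 2*(-34) = 2*sqrt(59) - 68 = -68 + 2*sqrt(59) ≈ -52.638)
((1280 - 206)/(t + 276))*44 = ((1280 - 206)/((-68 + 2*sqrt(59)) + 276))*44 = (1074/(208 + 2*sqrt(59)))*44 = 47256/(208 + 2*sqrt(59))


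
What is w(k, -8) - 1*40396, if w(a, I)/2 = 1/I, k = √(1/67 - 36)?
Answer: -161585/4 ≈ -40396.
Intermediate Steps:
k = I*√161537/67 (k = √(1/67 - 36) = √(-2411/67) = I*√161537/67 ≈ 5.9988*I)
w(a, I) = 2/I
w(k, -8) - 1*40396 = 2/(-8) - 1*40396 = 2*(-⅛) - 40396 = -¼ - 40396 = -161585/4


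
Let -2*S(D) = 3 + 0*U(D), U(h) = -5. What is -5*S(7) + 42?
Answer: 99/2 ≈ 49.500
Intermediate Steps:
S(D) = -3/2 (S(D) = -(3 + 0*(-5))/2 = -(3 + 0)/2 = -½*3 = -3/2)
-5*S(7) + 42 = -5*(-3/2) + 42 = 15/2 + 42 = 99/2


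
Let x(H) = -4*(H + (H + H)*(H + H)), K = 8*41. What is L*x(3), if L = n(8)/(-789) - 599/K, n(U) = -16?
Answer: 6075719/21566 ≈ 281.73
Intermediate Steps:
K = 328
L = -467363/258792 (L = -16/(-789) - 599/328 = -16*(-1/789) - 599*1/328 = 16/789 - 599/328 = -467363/258792 ≈ -1.8059)
x(H) = -16*H² - 4*H (x(H) = -4*(H + (2*H)*(2*H)) = -4*(H + 4*H²) = -16*H² - 4*H)
L*x(3) = -(-467363)*3*(1 + 4*3)/64698 = -(-467363)*3*(1 + 12)/64698 = -(-467363)*3*13/64698 = -467363/258792*(-156) = 6075719/21566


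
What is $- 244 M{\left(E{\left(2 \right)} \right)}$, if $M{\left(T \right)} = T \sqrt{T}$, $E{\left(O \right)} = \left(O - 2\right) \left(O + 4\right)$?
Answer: $0$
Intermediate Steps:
$E{\left(O \right)} = \left(-2 + O\right) \left(4 + O\right)$
$M{\left(T \right)} = T^{\frac{3}{2}}$
$- 244 M{\left(E{\left(2 \right)} \right)} = - 244 \left(-8 + 2^{2} + 2 \cdot 2\right)^{\frac{3}{2}} = - 244 \left(-8 + 4 + 4\right)^{\frac{3}{2}} = - 244 \cdot 0^{\frac{3}{2}} = \left(-244\right) 0 = 0$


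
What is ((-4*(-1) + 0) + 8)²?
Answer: 144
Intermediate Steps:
((-4*(-1) + 0) + 8)² = ((4 + 0) + 8)² = (4 + 8)² = 12² = 144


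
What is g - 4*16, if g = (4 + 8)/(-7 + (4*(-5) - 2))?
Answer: -1868/29 ≈ -64.414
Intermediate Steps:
g = -12/29 (g = 12/(-7 + (-20 - 2)) = 12/(-7 - 22) = 12/(-29) = 12*(-1/29) = -12/29 ≈ -0.41379)
g - 4*16 = -12/29 - 4*16 = -12/29 - 64 = -1868/29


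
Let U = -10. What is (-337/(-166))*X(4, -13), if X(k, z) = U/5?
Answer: -337/83 ≈ -4.0602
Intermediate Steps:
X(k, z) = -2 (X(k, z) = -10/5 = -10*⅕ = -2)
(-337/(-166))*X(4, -13) = -337/(-166)*(-2) = -337*(-1/166)*(-2) = (337/166)*(-2) = -337/83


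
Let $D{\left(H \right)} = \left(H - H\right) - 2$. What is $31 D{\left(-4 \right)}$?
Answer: $-62$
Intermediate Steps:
$D{\left(H \right)} = -2$ ($D{\left(H \right)} = 0 - 2 = -2$)
$31 D{\left(-4 \right)} = 31 \left(-2\right) = -62$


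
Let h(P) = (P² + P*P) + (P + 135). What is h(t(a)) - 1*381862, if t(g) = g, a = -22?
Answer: -380781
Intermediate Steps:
h(P) = 135 + P + 2*P² (h(P) = (P² + P²) + (135 + P) = 2*P² + (135 + P) = 135 + P + 2*P²)
h(t(a)) - 1*381862 = (135 - 22 + 2*(-22)²) - 1*381862 = (135 - 22 + 2*484) - 381862 = (135 - 22 + 968) - 381862 = 1081 - 381862 = -380781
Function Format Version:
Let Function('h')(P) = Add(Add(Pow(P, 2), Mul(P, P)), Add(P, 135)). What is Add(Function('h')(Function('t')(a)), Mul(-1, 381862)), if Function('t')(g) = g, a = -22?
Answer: -380781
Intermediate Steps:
Function('h')(P) = Add(135, P, Mul(2, Pow(P, 2))) (Function('h')(P) = Add(Add(Pow(P, 2), Pow(P, 2)), Add(135, P)) = Add(Mul(2, Pow(P, 2)), Add(135, P)) = Add(135, P, Mul(2, Pow(P, 2))))
Add(Function('h')(Function('t')(a)), Mul(-1, 381862)) = Add(Add(135, -22, Mul(2, Pow(-22, 2))), Mul(-1, 381862)) = Add(Add(135, -22, Mul(2, 484)), -381862) = Add(Add(135, -22, 968), -381862) = Add(1081, -381862) = -380781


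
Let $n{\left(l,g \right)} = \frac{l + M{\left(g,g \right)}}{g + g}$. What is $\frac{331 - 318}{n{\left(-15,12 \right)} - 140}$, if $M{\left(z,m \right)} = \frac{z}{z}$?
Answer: $- \frac{156}{1687} \approx -0.092472$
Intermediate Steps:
$M{\left(z,m \right)} = 1$
$n{\left(l,g \right)} = \frac{1 + l}{2 g}$ ($n{\left(l,g \right)} = \frac{l + 1}{g + g} = \frac{1 + l}{2 g}$)
$\frac{331 - 318}{n{\left(-15,12 \right)} - 140} = \frac{331 - 318}{\frac{1 - 15}{2 \cdot 12} - 140} = \frac{13}{\frac{1}{2} \cdot \frac{1}{12} \left(-14\right) - 140} = \frac{13}{- \frac{7}{12} - 140} = \frac{13}{- \frac{1687}{12}} = 13 \left(- \frac{12}{1687}\right) = - \frac{156}{1687}$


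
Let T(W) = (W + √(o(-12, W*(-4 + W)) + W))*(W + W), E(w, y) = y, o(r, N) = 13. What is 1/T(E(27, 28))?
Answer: 1/1486 - √41/41608 ≈ 0.00051906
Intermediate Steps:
T(W) = 2*W*(W + √(13 + W)) (T(W) = (W + √(13 + W))*(W + W) = (W + √(13 + W))*(2*W) = 2*W*(W + √(13 + W)))
1/T(E(27, 28)) = 1/(2*28*(28 + √(13 + 28))) = 1/(2*28*(28 + √41)) = 1/(1568 + 56*√41)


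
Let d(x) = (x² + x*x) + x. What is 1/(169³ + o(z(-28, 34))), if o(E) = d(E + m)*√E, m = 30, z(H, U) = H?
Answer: 4826809/23298085125281 - 20*I*√7/23298085125281 ≈ 2.0718e-7 - 2.2712e-12*I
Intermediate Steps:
d(x) = x + 2*x² (d(x) = (x² + x²) + x = 2*x² + x = x + 2*x²)
o(E) = √E*(30 + E)*(61 + 2*E) (o(E) = ((E + 30)*(1 + 2*(E + 30)))*√E = ((30 + E)*(1 + 2*(30 + E)))*√E = ((30 + E)*(1 + (60 + 2*E)))*√E = ((30 + E)*(61 + 2*E))*√E = √E*(30 + E)*(61 + 2*E))
1/(169³ + o(z(-28, 34))) = 1/(169³ + √(-28)*(30 - 28)*(61 + 2*(-28))) = 1/(4826809 + (2*I*√7)*2*(61 - 56)) = 1/(4826809 + (2*I*√7)*2*5) = 1/(4826809 + 20*I*√7)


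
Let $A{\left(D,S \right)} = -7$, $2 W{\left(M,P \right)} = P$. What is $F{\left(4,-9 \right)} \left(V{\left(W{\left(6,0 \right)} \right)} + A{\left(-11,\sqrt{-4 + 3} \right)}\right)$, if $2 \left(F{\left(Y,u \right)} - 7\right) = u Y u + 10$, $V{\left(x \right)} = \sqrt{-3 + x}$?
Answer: $-1218 + 174 i \sqrt{3} \approx -1218.0 + 301.38 i$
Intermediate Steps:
$W{\left(M,P \right)} = \frac{P}{2}$
$F{\left(Y,u \right)} = 12 + \frac{Y u^{2}}{2}$ ($F{\left(Y,u \right)} = 7 + \frac{u Y u + 10}{2} = 7 + \frac{Y u u + 10}{2} = 7 + \frac{Y u^{2} + 10}{2} = 7 + \frac{10 + Y u^{2}}{2} = 7 + \left(5 + \frac{Y u^{2}}{2}\right) = 12 + \frac{Y u^{2}}{2}$)
$F{\left(4,-9 \right)} \left(V{\left(W{\left(6,0 \right)} \right)} + A{\left(-11,\sqrt{-4 + 3} \right)}\right) = \left(12 + \frac{1}{2} \cdot 4 \left(-9\right)^{2}\right) \left(\sqrt{-3 + \frac{1}{2} \cdot 0} - 7\right) = \left(12 + \frac{1}{2} \cdot 4 \cdot 81\right) \left(\sqrt{-3 + 0} - 7\right) = \left(12 + 162\right) \left(\sqrt{-3} - 7\right) = 174 \left(i \sqrt{3} - 7\right) = 174 \left(-7 + i \sqrt{3}\right) = -1218 + 174 i \sqrt{3}$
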